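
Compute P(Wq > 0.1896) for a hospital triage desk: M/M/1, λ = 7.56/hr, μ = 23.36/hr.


ρ = 7.56/23.36 = 0.3236
P(Wq > t) = ρ·e^{−(μ−λ)t} = 0.3236·e^{−2.9957}
= 0.3236·0.050003 = 0.016182

Final: 0.016182


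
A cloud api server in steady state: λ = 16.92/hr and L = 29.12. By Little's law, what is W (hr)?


W = L/λ = 29.12/16.92 = 1.7210 hr

Final: 1.7210 hr


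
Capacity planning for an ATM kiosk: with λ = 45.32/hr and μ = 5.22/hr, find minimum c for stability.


Stability requires cμ > λ ⇔ c > λ/μ.
λ/μ = 45.32/5.22 = 8.6820
Minimum integer c = ⌊8.6820⌋ + 1 = 9
Check: 9·5.22 = 46.98 > 45.32, while 8·5.22 = 41.76 ≤ 45.32

Final: 9 servers


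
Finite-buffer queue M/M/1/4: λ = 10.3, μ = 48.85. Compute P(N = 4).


ρ = λ/μ = 10.3/48.85 = 0.2108
P_K = (1−ρ)ρ^K/(1−ρ^(K+1)) = (0.7892·0.001976)/(1 − 0.0004167)
= 0.001560/0.999583 = 0.001560

Final: 0.001560


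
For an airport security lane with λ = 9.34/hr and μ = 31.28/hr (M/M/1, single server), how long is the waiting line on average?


ρ = 9.34/31.28 = 0.2986
Lq = ρ²/(1−ρ) = 0.08916/0.7014 = 0.1271

Final: 0.1271


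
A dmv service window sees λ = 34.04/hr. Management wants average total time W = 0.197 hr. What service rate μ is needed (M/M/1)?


W = 1/(μ−λ) ⇒ μ − λ = 1/W = 1/0.197 = 5.0761
μ = λ + 1/W = 34.04 + 5.0761 = 39.1161 per hr

Final: 39.1161 /hr


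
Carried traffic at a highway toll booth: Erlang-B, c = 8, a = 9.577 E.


B(8,9.577) = 0.318098 (Erlang-B)
Carried load = a(1 − B) = 9.577·(1 − 0.318098) = 9.577·0.681902 = 6.5306 E

Final: 6.5306 Erlangs


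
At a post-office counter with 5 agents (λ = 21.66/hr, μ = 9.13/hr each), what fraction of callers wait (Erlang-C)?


a = λ/μ = 2.3724; ρ = a/5 = 0.4745
P₀ = 0.091545 (from M/M/c formula)
C(c,a) = [a^c/(c!(1−ρ))]·P₀ = [75.15162/(120·0.5255)]·0.091545
= 1.19170·0.091545 = 0.109095

Final: 0.109095


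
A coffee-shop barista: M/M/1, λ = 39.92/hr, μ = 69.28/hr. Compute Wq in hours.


ρ = 39.92/69.28 = 0.5762
Wq = ρ/(μ−λ) = 0.5762/(69.28 − 39.92) = 0.5762/29.36 = 0.01963 hr

Final: 0.01963 hr


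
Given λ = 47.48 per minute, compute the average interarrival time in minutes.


Mean interarrival time = 1/λ = 1/47.48 minute = 0.02106 minute
In minutes: 0.02106 × 1 = 0.02106 min

Final: 0.02106 min


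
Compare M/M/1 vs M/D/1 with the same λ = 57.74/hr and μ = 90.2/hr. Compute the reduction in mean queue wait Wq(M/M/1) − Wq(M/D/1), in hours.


ρ = 57.74/90.2 = 0.6401
Wq(M/M/1) = ρ/(μ−λ) = 0.6401/32.46 = 0.01972 hr
Wq(M/D/1) = ρ/(2(μ−λ)) = 0.009860 hr
Savings = 0.01972 − 0.009860 = 0.009860 hr

Final: 0.009860 hr


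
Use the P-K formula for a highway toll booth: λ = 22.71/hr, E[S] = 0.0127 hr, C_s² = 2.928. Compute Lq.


ρ = λ·E[S] = 22.71·0.0127 = 0.2884
Lq = ρ²(1+C_s²)/(2(1−ρ)) = 0.08318·(1+2.928)/(2·0.7116)
= 0.08318·3.9280/1.4232 = 0.22959

Final: 0.22959


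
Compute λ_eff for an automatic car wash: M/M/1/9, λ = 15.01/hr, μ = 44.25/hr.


ρ = 0.3392; P_K = (1−ρ)ρ^9/(1−ρ^10) = 0.00003929
λ_eff = λ(1 − P_K) = 15.01·(1 − 0.00003929) = 15.01·0.999961 = 15.0094 /hr

Final: 15.0094 /hr


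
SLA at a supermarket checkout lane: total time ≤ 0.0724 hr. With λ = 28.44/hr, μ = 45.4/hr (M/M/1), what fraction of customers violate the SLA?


W ~ Exponential(μ−λ) for M/M/1.
μ − λ = 45.4 − 28.44 = 16.9600
P(W > t) = e^{−(μ−λ)t} = e^{−1.2279} = 0.292906

Final: 0.292906


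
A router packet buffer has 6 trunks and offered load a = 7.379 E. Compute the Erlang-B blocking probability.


B(c,a) = (a^c/c!) / Σ_{k=0}^{c} a^k/k!
a^6/6! = 224.208754
Σ terms (k=0..6): 1.00000 + 7.37900 + 27.22482 + 66.96398 + 123.53181 + 182.30824 + 224.20875 = 632.616610
B = 224.208754/632.616610 = 0.354415

Final: 0.354415


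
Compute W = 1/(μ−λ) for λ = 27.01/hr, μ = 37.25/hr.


W = 1/(μ−λ) = 1/(37.25 − 27.01) = 1/10.24 = 0.09766 hr

Final: 0.09766 hr


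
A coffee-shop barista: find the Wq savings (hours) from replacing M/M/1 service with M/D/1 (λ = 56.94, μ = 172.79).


ρ = 56.94/172.79 = 0.3295
Wq(M/M/1) = ρ/(μ−λ) = 0.3295/115.85 = 0.002844 hr
Wq(M/D/1) = ρ/(2(μ−λ)) = 0.001422 hr
Savings = 0.002844 − 0.001422 = 0.001422 hr

Final: 0.001422 hr


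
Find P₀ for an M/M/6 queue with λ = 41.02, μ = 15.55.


a = λ/μ = 41.02/15.55 = 2.6379; ρ = a/c = 0.4397
Σ_{k=0}^{5} a^k/k! (terms k=0..5) = 1.00000 + 2.63794 + 3.47937 + 3.05946 + 2.01767 + 1.06450 = 13.25894
Tail: a^6/(6!(1−ρ)) = 336.97026/(720·0.5603) = 0.83523
P₀ = 1/(13.25894 + 0.83523) = 1/14.09416 = 0.070951

Final: 0.070951


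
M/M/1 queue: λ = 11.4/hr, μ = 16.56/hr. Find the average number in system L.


ρ = λ/μ = 11.4/16.56 = 0.6884
L = ρ/(1−ρ) = 0.6884/(1 − 0.6884) = 0.6884/0.3116 = 2.2093

Final: 2.2093


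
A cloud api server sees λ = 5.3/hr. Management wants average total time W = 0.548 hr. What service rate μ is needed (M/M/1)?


W = 1/(μ−λ) ⇒ μ − λ = 1/W = 1/0.548 = 1.8248
μ = λ + 1/W = 5.3 + 1.8248 = 7.1248 per hr

Final: 7.1248 /hr


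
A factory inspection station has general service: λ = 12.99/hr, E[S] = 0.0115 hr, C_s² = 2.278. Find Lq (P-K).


ρ = λ·E[S] = 12.99·0.0115 = 0.1494
Lq = ρ²(1+C_s²)/(2(1−ρ)) = 0.02232·(1+2.278)/(2·0.8506)
= 0.02232·3.2780/1.7012 = 0.04300

Final: 0.04300


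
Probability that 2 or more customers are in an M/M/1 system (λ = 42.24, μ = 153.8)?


ρ = 42.24/153.8 = 0.2746
P(N ≥ n) = ρ^n = 0.2746^2 = 0.075428

Final: 0.075428


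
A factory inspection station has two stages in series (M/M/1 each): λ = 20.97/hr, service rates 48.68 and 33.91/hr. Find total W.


Each node sees arrival rate λ = 20.97/hr (tandem ⇒ throughput preserved).
W₁ = 1/(μ₁−λ) = 1/(48.68−20.97) = 0.03609 hr
W₂ = 1/(μ₂−λ) = 1/(33.91−20.97) = 0.07728 hr
W_total = W₁ + W₂ = 0.03609 + 0.07728 = 0.11337 hr

Final: 0.11337 hr


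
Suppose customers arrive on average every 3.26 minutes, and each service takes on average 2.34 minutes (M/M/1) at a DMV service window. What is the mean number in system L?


λ = 60/3.26 = 18.4049 /hr
μ = 60/2.34 = 25.6410 /hr
ρ = λ/μ = 18.4049/25.6410 = 0.7178
L = ρ/(1−ρ) = 0.7178/0.2822 = 2.5435

Final: 2.5435


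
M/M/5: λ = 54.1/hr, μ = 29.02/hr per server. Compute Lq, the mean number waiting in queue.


a = λ/μ = 1.8642; ρ = a/5 = 0.3728
P₀ = 0.154222
Lq = P₀·a^c·ρ / (c!·(1−ρ)²) = 0.154222·22.51642·0.3728/(120·0.39332)
= 0.02743

Final: 0.02743


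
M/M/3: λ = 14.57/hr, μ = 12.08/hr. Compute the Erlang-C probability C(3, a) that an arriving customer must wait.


a = λ/μ = 1.2061; ρ = a/3 = 0.4020
P₀ = 0.292180 (from M/M/c formula)
C(c,a) = [a^c/(c!(1−ρ))]·P₀ = [1.75460/(6·0.5980)]·0.292180
= 0.48905·0.292180 = 0.142891

Final: 0.142891


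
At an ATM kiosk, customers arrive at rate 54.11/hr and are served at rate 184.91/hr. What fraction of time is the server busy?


ρ = λ/μ = 54.11/184.91 = 0.2926

Final: 0.2926


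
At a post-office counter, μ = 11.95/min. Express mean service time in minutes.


Mean service time = 1/μ = 1/11.95 minute = 0.08368 minute
In minutes: 0.08368 × 1 = 0.08368 min

Final: 0.08368 min


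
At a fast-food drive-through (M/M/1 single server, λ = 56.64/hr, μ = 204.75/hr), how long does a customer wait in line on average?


ρ = 56.64/204.75 = 0.2766
Wq = ρ/(μ−λ) = 0.2766/(204.75 − 56.64) = 0.2766/148.11 = 0.001868 hr

Final: 0.001868 hr


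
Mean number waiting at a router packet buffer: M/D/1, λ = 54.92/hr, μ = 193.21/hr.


ρ = 54.92/193.21 = 0.2843
M/D/1: Lq = ρ²/(2(1−ρ)) = 0.08080/(2·0.7157) = 0.05644

Final: 0.05644


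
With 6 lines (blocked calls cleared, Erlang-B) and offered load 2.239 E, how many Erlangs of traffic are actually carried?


B(6,2.239) = 0.018800 (Erlang-B)
Carried load = a(1 − B) = 2.239·(1 − 0.018800) = 2.239·0.981200 = 2.1969 E

Final: 2.1969 Erlangs


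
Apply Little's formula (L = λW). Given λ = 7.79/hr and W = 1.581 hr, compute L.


L = λW = 7.79·1.581 = 12.3160

Final: 12.3160


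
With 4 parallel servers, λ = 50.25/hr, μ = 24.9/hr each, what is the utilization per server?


ρ = λ/(cμ) = 50.25/(4·24.9) = 50.25/99.60 = 0.5045

Final: 0.5045


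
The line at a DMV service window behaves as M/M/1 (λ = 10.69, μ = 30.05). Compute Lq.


ρ = 10.69/30.05 = 0.3557
Lq = ρ²/(1−ρ) = 0.1266/0.6443 = 0.1964

Final: 0.1964


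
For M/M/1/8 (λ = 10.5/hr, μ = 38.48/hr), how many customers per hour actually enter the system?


ρ = 0.2729; P_K = (1−ρ)ρ^8/(1−ρ^9) = 0.00002235
λ_eff = λ(1 − P_K) = 10.5·(1 − 0.00002235) = 10.5·0.999978 = 10.4998 /hr

Final: 10.4998 /hr


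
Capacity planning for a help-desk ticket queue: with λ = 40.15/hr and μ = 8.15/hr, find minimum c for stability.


Stability requires cμ > λ ⇔ c > λ/μ.
λ/μ = 40.15/8.15 = 4.9264
Minimum integer c = ⌊4.9264⌋ + 1 = 5
Check: 5·8.15 = 40.75 > 40.15, while 4·8.15 = 32.60 ≤ 40.15

Final: 5 servers


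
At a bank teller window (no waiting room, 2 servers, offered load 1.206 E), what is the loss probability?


B(c,a) = (a^c/c!) / Σ_{k=0}^{c} a^k/k!
a^2/2! = 0.727218
Σ terms (k=0..2): 1.00000 + 1.20600 + 0.72722 = 2.933218
B = 0.727218/2.933218 = 0.247925

Final: 0.247925


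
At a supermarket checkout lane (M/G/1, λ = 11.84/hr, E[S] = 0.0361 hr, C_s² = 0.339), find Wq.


ρ = λ·E[S] = 11.84·0.0361 = 0.4274
E[S²] = E[S]²(1+C_s²) = 0.0361²·(1+0.339) = 0.001745
Wq = λ·E[S²]/(2(1−ρ)) = 11.84·0.001745/(2·0.5726) = 0.01804 hr

Final: 0.01804 hr


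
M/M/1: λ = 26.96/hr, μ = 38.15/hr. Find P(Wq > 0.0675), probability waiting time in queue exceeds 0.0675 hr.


ρ = 26.96/38.15 = 0.7067
P(Wq > t) = ρ·e^{−(μ−λ)t} = 0.7067·e^{−0.7553}
= 0.7067·0.469858 = 0.332041

Final: 0.332041


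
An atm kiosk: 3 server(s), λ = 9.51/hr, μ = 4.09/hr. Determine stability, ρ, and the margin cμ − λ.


Total capacity cμ = 3·4.09 = 12.27/hr
ρ = λ/(cμ) = 9.51/12.27 = 0.7751
Stable ⇔ ρ < 1: YES
Spare capacity = cμ − λ = 12.27 − 9.51 = 2.76/hr

Final: ρ = 0.7751; stable; margin = 2.76/hr


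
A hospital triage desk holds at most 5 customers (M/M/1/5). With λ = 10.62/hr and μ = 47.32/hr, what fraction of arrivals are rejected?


ρ = λ/μ = 10.62/47.32 = 0.2244
P_K = (1−ρ)ρ^K/(1−ρ^(K+1)) = (0.7756·0.0005694)/(1 − 0.0001278)
= 0.0004416/0.999872 = 0.0004416

Final: 0.0004416


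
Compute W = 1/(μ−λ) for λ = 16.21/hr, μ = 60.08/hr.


W = 1/(μ−λ) = 1/(60.08 − 16.21) = 1/43.87 = 0.02279 hr

Final: 0.02279 hr


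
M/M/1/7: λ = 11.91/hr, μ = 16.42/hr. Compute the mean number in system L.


ρ = 11.91/16.42 = 0.7253
L = ρ[1 − (K+1)ρ^K + Kρ^(K+1)] / [(1−ρ)(1−ρ^(K+1))]
Numerator: 0.7253·(1 − 8·0.105626 + 7·0.076614) = 0.501418
Denominator: (0.2747)·(0.923386) = 0.253622
L = 0.501418/0.253622 = 1.9770

Final: 1.9770


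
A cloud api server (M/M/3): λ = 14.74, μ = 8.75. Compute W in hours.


a = 1.6846; ρ = 0.5615; P₀ = 0.168904
Lq = P₀·a^c·ρ/(c!(1−ρ)²) = 0.39304
Wq = Lq/λ = 0.39304/14.74 = 0.02666 hr
W = Wq + 1/μ = 0.02666 + 0.11429 = 0.14095 hr

Final: 0.14095 hr


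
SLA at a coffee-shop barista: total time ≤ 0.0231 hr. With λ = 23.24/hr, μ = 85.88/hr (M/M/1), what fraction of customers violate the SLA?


W ~ Exponential(μ−λ) for M/M/1.
μ − λ = 85.88 − 23.24 = 62.6400
P(W > t) = e^{−(μ−λ)t} = e^{−1.4470} = 0.235279

Final: 0.235279


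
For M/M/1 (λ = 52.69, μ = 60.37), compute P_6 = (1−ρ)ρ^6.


ρ = 52.69/60.37 = 0.8728
P_n = (1−ρ)·ρ^n = (1 − 0.8728)·0.8728^6 = 0.1272·0.442020 = 0.056232

Final: 0.056232


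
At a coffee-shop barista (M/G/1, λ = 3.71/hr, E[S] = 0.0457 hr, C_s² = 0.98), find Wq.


ρ = λ·E[S] = 3.71·0.0457 = 0.1695
E[S²] = E[S]²(1+C_s²) = 0.0457²·(1+0.98) = 0.004135
Wq = λ·E[S²]/(2(1−ρ)) = 3.71·0.004135/(2·0.8305) = 0.009237 hr

Final: 0.009237 hr


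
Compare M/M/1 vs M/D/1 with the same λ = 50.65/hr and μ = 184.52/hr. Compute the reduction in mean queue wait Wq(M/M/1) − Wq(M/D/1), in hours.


ρ = 50.65/184.52 = 0.2745
Wq(M/M/1) = ρ/(μ−λ) = 0.2745/133.87 = 0.002050 hr
Wq(M/D/1) = ρ/(2(μ−λ)) = 0.001025 hr
Savings = 0.002050 − 0.001025 = 0.001025 hr

Final: 0.001025 hr


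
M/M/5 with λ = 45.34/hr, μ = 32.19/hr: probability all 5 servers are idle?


a = λ/μ = 45.34/32.19 = 1.4085; ρ = a/c = 0.2817
Σ_{k=0}^{4} a^k/k! (terms k=0..4) = 1.00000 + 1.40851 + 0.99195 + 0.46573 + 0.16400 = 4.03019
Tail: a^5/(5!(1−ρ)) = 5.54374/(120·0.7183) = 0.06432
P₀ = 1/(4.03019 + 0.06432) = 1/4.09450 = 0.244230

Final: 0.244230


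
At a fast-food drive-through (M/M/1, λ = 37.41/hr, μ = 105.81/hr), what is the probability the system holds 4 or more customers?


ρ = 37.41/105.81 = 0.3536
P(N ≥ n) = ρ^n = 0.3536^4 = 0.015626

Final: 0.015626


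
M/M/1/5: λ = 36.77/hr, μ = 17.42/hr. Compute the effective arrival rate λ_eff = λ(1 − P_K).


ρ = 2.1108; P_K = (1−ρ)ρ^5/(1−ρ^6) = 0.532262
λ_eff = λ(1 − P_K) = 36.77·(1 − 0.532262) = 36.77·0.467738 = 17.1987 /hr

Final: 17.1987 /hr


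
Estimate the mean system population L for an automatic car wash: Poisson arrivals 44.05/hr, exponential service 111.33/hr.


ρ = λ/μ = 44.05/111.33 = 0.3957
L = ρ/(1−ρ) = 0.3957/(1 − 0.3957) = 0.3957/0.6043 = 0.6547

Final: 0.6547


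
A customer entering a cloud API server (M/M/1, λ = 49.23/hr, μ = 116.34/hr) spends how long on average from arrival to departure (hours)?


W = 1/(μ−λ) = 1/(116.34 − 49.23) = 1/67.11 = 0.01490 hr

Final: 0.01490 hr


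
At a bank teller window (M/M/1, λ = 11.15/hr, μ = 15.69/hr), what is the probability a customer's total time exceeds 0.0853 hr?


W ~ Exponential(μ−λ) for M/M/1.
μ − λ = 15.69 − 11.15 = 4.5400
P(W > t) = e^{−(μ−λ)t} = e^{−0.3873} = 0.678913

Final: 0.678913


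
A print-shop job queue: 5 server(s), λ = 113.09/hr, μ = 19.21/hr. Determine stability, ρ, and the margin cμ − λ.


Total capacity cμ = 5·19.21 = 96.05/hr
ρ = λ/(cμ) = 113.09/96.05 = 1.1774
Stable ⇔ ρ < 1: NO
Spare capacity = cμ − λ = 96.05 − 113.09 = -17.04/hr

Final: ρ = 1.1774; unstable; margin = -17.04/hr


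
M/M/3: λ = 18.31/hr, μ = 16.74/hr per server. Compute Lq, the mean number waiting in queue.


a = λ/μ = 1.0938; ρ = a/3 = 0.3646
P₀ = 0.329466
Lq = P₀·a^c·ρ / (c!·(1−ρ)²) = 0.329466·1.30858·0.3646/(6·0.40374)
= 0.06489

Final: 0.06489


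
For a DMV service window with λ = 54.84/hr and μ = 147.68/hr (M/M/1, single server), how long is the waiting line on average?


ρ = 54.84/147.68 = 0.3713
Lq = ρ²/(1−ρ) = 0.1379/0.6287 = 0.2194

Final: 0.2194


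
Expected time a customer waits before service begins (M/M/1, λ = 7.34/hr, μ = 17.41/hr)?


ρ = 7.34/17.41 = 0.4216
Wq = ρ/(μ−λ) = 0.4216/(17.41 − 7.34) = 0.4216/10.07 = 0.04187 hr

Final: 0.04187 hr


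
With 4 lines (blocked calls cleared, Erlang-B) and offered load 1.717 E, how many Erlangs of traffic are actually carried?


B(4,1.717) = 0.067101 (Erlang-B)
Carried load = a(1 − B) = 1.717·(1 − 0.067101) = 1.717·0.932899 = 1.6018 E

Final: 1.6018 Erlangs


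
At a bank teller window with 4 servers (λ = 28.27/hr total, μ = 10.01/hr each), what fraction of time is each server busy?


ρ = λ/(cμ) = 28.27/(4·10.01) = 28.27/40.04 = 0.7060

Final: 0.7060


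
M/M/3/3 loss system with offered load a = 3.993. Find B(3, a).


B(c,a) = (a^c/c!) / Σ_{k=0}^{c} a^k/k!
a^3/3! = 10.610765
Σ terms (k=0..3): 1.00000 + 3.99300 + 7.97202 + 10.61076 = 23.575789
B = 10.610765/23.575789 = 0.450070

Final: 0.450070


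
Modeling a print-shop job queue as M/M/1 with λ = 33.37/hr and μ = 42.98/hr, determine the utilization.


ρ = λ/μ = 33.37/42.98 = 0.7764

Final: 0.7764


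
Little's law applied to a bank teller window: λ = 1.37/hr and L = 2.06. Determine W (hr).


W = L/λ = 2.06/1.37 = 1.5036 hr

Final: 1.5036 hr


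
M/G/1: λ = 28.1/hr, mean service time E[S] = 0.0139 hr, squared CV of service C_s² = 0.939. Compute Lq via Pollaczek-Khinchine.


ρ = λ·E[S] = 28.1·0.0139 = 0.3906
Lq = ρ²(1+C_s²)/(2(1−ρ)) = 0.1526·(1+0.939)/(2·0.6094)
= 0.1526·1.9390/1.2188 = 0.24271

Final: 0.24271


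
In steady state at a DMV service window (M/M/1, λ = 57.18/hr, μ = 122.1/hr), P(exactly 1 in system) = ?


ρ = 57.18/122.1 = 0.4683
P_n = (1−ρ)·ρ^n = (1 − 0.4683)·0.4683^1 = 0.5317·0.468305 = 0.248995

Final: 0.248995


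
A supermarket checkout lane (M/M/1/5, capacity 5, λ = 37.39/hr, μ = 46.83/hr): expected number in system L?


ρ = 37.39/46.83 = 0.7984
L = ρ[1 − (K+1)ρ^K + Kρ^(K+1)] / [(1−ρ)(1−ρ^(K+1))]
Numerator: 0.7984·(1 − 6·0.324457 + 5·0.259053) = 0.278268
Denominator: (0.2016)·(0.740947) = 0.149360
L = 0.278268/0.149360 = 1.8631

Final: 1.8631


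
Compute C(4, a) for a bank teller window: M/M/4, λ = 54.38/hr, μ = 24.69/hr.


a = λ/μ = 2.2025; ρ = a/4 = 0.5506
P₀ = 0.104267 (from M/M/c formula)
C(c,a) = [a^c/(c!(1−ρ))]·P₀ = [23.53274/(24·0.4494)]·0.104267
= 2.18200·0.104267 = 0.227510

Final: 0.227510


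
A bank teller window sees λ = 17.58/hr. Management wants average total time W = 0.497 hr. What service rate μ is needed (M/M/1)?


W = 1/(μ−λ) ⇒ μ − λ = 1/W = 1/0.497 = 2.0121
μ = λ + 1/W = 17.58 + 2.0121 = 19.5921 per hr

Final: 19.5921 /hr


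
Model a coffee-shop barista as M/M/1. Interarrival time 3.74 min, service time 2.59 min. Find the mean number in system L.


λ = 60/3.74 = 16.0428 /hr
μ = 60/2.59 = 23.1660 /hr
ρ = λ/μ = 16.0428/23.1660 = 0.6925
L = ρ/(1−ρ) = 0.6925/0.3075 = 2.2522

Final: 2.2522


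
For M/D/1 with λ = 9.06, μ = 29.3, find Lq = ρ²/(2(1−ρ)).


ρ = 9.06/29.3 = 0.3092
M/D/1: Lq = ρ²/(2(1−ρ)) = 0.09561/(2·0.6908) = 0.06921

Final: 0.06921


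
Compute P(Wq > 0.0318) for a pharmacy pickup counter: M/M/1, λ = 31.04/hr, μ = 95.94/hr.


ρ = 31.04/95.94 = 0.3235
P(Wq > t) = ρ·e^{−(μ−λ)t} = 0.3235·e^{−2.0638}
= 0.3235·0.126968 = 0.041079

Final: 0.041079


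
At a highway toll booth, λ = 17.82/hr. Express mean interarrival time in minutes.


Mean interarrival time = 1/λ = 1/17.82 hour = 0.05612 hour
In minutes: 0.05612 × 60 = 3.3670 min

Final: 3.3670 min


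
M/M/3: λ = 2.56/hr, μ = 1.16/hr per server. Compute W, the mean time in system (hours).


a = 2.2069; ρ = 0.7356; P₀ = 0.080526
Lq = P₀·a^c·ρ/(c!(1−ρ)²) = 1.51837
Wq = Lq/λ = 1.51837/2.56 = 0.59311 hr
W = Wq + 1/μ = 0.59311 + 0.86207 = 1.45518 hr

Final: 1.45518 hr


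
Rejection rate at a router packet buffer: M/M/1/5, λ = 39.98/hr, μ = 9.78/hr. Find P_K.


ρ = λ/μ = 39.98/9.78 = 4.0879
P_K = (1−ρ)ρ^K/(1−ρ^(K+1)) = (-3.0879·1141.615022)/(1 − 4666.847505)
= -3525.232482/-4665.847505 = 0.755540

Final: 0.755540


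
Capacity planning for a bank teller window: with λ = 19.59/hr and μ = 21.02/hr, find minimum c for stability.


Stability requires cμ > λ ⇔ c > λ/μ.
λ/μ = 19.59/21.02 = 0.9320
Minimum integer c = ⌊0.9320⌋ + 1 = 1
Check: 1·21.02 = 21.02 > 19.59, while 0·21.02 = 0.00 ≤ 19.59

Final: 1 servers


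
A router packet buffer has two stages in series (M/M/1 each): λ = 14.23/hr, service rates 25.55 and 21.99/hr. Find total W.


Each node sees arrival rate λ = 14.23/hr (tandem ⇒ throughput preserved).
W₁ = 1/(μ₁−λ) = 1/(25.55−14.23) = 0.08834 hr
W₂ = 1/(μ₂−λ) = 1/(21.99−14.23) = 0.12887 hr
W_total = W₁ + W₂ = 0.08834 + 0.12887 = 0.21721 hr

Final: 0.21721 hr


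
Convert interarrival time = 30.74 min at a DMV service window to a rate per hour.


λ = 1/(interarrival time) in consistent units.
1 hour = 60 min, so λ = 60/30.74 = 1.9519 per hour

Final: 1.9519 /hr


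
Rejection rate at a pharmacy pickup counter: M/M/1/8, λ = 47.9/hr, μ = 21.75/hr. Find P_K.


ρ = λ/μ = 47.9/21.75 = 2.2023
P_K = (1−ρ)ρ^K/(1−ρ^(K+1)) = (-1.2023·553.362872)/(1 − 1218.670418)
= -665.307545/-1217.670418 = 0.546377

Final: 0.546377


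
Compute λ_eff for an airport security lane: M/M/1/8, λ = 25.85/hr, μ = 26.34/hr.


ρ = 0.9814; P_K = (1−ρ)ρ^8/(1−ρ^9) = 0.102950
λ_eff = λ(1 − P_K) = 25.85·(1 − 0.102950) = 25.85·0.897050 = 23.1887 /hr

Final: 23.1887 /hr


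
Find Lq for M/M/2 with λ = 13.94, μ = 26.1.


a = λ/μ = 0.5341; ρ = a/2 = 0.2670
P₀ = 0.578470
Lq = P₀·a^c·ρ / (c!·(1−ρ)²) = 0.578470·0.28526·0.2670/(2·0.53722)
= 0.04101

Final: 0.04101


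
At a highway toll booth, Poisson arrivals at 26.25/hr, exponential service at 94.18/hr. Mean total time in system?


W = 1/(μ−λ) = 1/(94.18 − 26.25) = 1/67.93 = 0.01472 hr

Final: 0.01472 hr


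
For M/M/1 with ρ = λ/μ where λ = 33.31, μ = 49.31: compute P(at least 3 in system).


ρ = 33.31/49.31 = 0.6755
P(N ≥ n) = ρ^n = 0.6755^3 = 0.308261

Final: 0.308261


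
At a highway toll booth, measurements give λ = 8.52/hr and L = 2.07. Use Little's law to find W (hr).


W = L/λ = 2.07/8.52 = 0.2430 hr

Final: 0.2430 hr


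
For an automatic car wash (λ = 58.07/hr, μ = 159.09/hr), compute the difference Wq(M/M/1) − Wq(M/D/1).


ρ = 58.07/159.09 = 0.3650
Wq(M/M/1) = ρ/(μ−λ) = 0.3650/101.02 = 0.003613 hr
Wq(M/D/1) = ρ/(2(μ−λ)) = 0.001807 hr
Savings = 0.003613 − 0.001807 = 0.001807 hr

Final: 0.001807 hr


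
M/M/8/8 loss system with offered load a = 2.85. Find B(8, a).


B(c,a) = (a^c/c!) / Σ_{k=0}^{c} a^k/k!
a^8/8! = 0.107954
Σ terms (k=0..8): 1.00000 + 2.85000 + 4.06125 + 3.85819 + 2.74896 + 1.56691 + 0.74428 + 0.30303 + 0.10795 = 17.240565
B = 0.107954/17.240565 = 0.006262

Final: 0.006262


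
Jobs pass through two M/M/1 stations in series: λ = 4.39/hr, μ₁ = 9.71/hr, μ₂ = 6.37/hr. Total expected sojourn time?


Each node sees arrival rate λ = 4.39/hr (tandem ⇒ throughput preserved).
W₁ = 1/(μ₁−λ) = 1/(9.71−4.39) = 0.18797 hr
W₂ = 1/(μ₂−λ) = 1/(6.37−4.39) = 0.50505 hr
W_total = W₁ + W₂ = 0.18797 + 0.50505 = 0.69302 hr

Final: 0.69302 hr


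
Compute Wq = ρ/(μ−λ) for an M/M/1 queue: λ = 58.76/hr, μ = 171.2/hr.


ρ = 58.76/171.2 = 0.3432
Wq = ρ/(μ−λ) = 0.3432/(171.2 − 58.76) = 0.3432/112.44 = 0.003053 hr

Final: 0.003053 hr


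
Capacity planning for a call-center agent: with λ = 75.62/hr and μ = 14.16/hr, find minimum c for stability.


Stability requires cμ > λ ⇔ c > λ/μ.
λ/μ = 75.62/14.16 = 5.3404
Minimum integer c = ⌊5.3404⌋ + 1 = 6
Check: 6·14.16 = 84.96 > 75.62, while 5·14.16 = 70.80 ≤ 75.62

Final: 6 servers


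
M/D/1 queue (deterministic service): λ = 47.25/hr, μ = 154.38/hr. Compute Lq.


ρ = 47.25/154.38 = 0.3061
M/D/1: Lq = ρ²/(2(1−ρ)) = 0.09367/(2·0.6939) = 0.06749

Final: 0.06749


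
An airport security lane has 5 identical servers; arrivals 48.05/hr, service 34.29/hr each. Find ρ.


ρ = λ/(cμ) = 48.05/(5·34.29) = 48.05/171.45 = 0.2803

Final: 0.2803


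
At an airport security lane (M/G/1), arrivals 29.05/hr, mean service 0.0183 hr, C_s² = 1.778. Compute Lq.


ρ = λ·E[S] = 29.05·0.0183 = 0.5316
Lq = ρ²(1+C_s²)/(2(1−ρ)) = 0.2826·(1+1.778)/(2·0.4684)
= 0.2826·2.7780/0.9368 = 0.83810

Final: 0.83810


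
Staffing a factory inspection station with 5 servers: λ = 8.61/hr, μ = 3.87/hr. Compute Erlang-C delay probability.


a = λ/μ = 2.2248; ρ = a/5 = 0.4450
P₀ = 0.106675 (from M/M/c formula)
C(c,a) = [a^c/(c!(1−ρ))]·P₀ = [54.50809/(120·0.5550)]·0.106675
= 0.81838·0.106675 = 0.087301

Final: 0.087301


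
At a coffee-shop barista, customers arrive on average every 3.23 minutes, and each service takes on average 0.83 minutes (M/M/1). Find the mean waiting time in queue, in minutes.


λ = 60/3.23 = 18.5759 /hr
μ = 60/0.83 = 72.2892 /hr
ρ = λ/μ = 18.5759/72.2892 = 0.2570
Wq = ρ/(μ−λ) = 0.2570/(72.2892−18.5759) = 0.004784 hr
In minutes: 0.004784·60 = 0.2870 min

Final: 0.2870 min


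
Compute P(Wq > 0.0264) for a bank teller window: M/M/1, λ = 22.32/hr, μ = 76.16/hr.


ρ = 22.32/76.16 = 0.2931
P(Wq > t) = ρ·e^{−(μ−λ)t} = 0.2931·e^{−1.4214}
= 0.2931·0.241382 = 0.070741

Final: 0.070741


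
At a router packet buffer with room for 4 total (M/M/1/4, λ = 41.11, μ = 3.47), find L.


ρ = 41.11/3.47 = 11.8473
L = ρ[1 − (K+1)ρ^K + Kρ^(K+1)] / [(1−ρ)(1−ρ^(K+1))]
Numerator: 11.8473·(1 − 5·19700.262269 + 4·233394.173457) = 9893368.900210
Denominator: (-10.8473)·(-233393.173457) = 2531676.959339
L = 9893368.900210/2531676.959339 = 3.9078

Final: 3.9078


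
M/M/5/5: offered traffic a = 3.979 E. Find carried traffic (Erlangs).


B(5,3.979) = 0.197189 (Erlang-B)
Carried load = a(1 − B) = 3.979·(1 − 0.197189) = 3.979·0.802811 = 3.1944 E

Final: 3.1944 Erlangs


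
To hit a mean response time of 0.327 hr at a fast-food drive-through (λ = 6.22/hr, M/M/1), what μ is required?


W = 1/(μ−λ) ⇒ μ − λ = 1/W = 1/0.327 = 3.0581
μ = λ + 1/W = 6.22 + 3.0581 = 9.2781 per hr

Final: 9.2781 /hr


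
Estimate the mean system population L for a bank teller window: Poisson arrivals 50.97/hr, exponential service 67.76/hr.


ρ = λ/μ = 50.97/67.76 = 0.7522
L = ρ/(1−ρ) = 0.7522/(1 − 0.7522) = 0.7522/0.2478 = 3.0357

Final: 3.0357


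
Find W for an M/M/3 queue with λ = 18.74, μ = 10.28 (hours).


a = 1.8230; ρ = 0.6077; P₀ = 0.141684
Lq = P₀·a^c·ρ/(c!(1−ρ)²) = 0.56469
Wq = Lq/λ = 0.56469/18.74 = 0.03013 hr
W = Wq + 1/μ = 0.03013 + 0.09728 = 0.12741 hr

Final: 0.12741 hr


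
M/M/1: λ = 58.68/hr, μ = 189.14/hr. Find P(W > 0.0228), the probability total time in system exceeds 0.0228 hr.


W ~ Exponential(μ−λ) for M/M/1.
μ − λ = 189.14 − 58.68 = 130.4600
P(W > t) = e^{−(μ−λ)t} = e^{−2.9745} = 0.051074

Final: 0.051074


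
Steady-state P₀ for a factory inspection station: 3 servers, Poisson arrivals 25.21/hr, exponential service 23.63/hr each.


a = λ/μ = 25.21/23.63 = 1.0669; ρ = a/c = 0.3556
Σ_{k=0}^{2} a^k/k! (terms k=0..2) = 1.00000 + 1.06686 + 0.56910 = 2.63596
Tail: a^3/(3!(1−ρ)) = 1.21430/(6·0.6444) = 0.31408
P₀ = 1/(2.63596 + 0.31408) = 1/2.95004 = 0.338978

Final: 0.338978


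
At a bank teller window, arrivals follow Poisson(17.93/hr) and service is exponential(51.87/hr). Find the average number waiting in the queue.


ρ = 17.93/51.87 = 0.3457
Lq = ρ²/(1−ρ) = 0.1195/0.6543 = 0.1826

Final: 0.1826


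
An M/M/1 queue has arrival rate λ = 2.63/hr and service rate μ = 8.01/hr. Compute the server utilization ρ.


ρ = λ/μ = 2.63/8.01 = 0.3283

Final: 0.3283


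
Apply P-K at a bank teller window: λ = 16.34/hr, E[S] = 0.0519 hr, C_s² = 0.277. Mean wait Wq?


ρ = λ·E[S] = 16.34·0.0519 = 0.8480
E[S²] = E[S]²(1+C_s²) = 0.0519²·(1+0.277) = 0.003440
Wq = λ·E[S²]/(2(1−ρ)) = 16.34·0.003440/(2·0.1520) = 0.18494 hr

Final: 0.18494 hr


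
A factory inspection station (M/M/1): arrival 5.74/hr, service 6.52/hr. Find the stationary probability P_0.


ρ = 5.74/6.52 = 0.8804
P_n = (1−ρ)·ρ^n = (1 − 0.8804)·0.8804^0 = 0.1196·1.000000 = 0.119632

Final: 0.119632


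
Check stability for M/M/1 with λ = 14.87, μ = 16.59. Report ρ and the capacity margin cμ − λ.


Total capacity cμ = 1·16.59 = 16.59/hr
ρ = λ/(cμ) = 14.87/16.59 = 0.8963
Stable ⇔ ρ < 1: YES
Spare capacity = cμ − λ = 16.59 − 14.87 = 1.72/hr

Final: ρ = 0.8963; stable; margin = 1.72/hr


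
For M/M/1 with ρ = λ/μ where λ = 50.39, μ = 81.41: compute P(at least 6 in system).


ρ = 50.39/81.41 = 0.6190
P(N ≥ n) = ρ^n = 0.6190^6 = 0.056234

Final: 0.056234


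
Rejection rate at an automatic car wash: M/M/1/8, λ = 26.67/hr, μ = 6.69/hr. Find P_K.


ρ = λ/μ = 26.67/6.69 = 3.9865
P_K = (1−ρ)ρ^K/(1−ρ^(K+1)) = (-2.9865·63793.316860)/(1 − 254315.061382)
= -190521.744523/-254314.061382 = 0.749159

Final: 0.749159


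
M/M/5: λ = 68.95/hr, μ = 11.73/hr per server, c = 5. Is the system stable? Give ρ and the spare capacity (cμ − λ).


Total capacity cμ = 5·11.73 = 58.65/hr
ρ = λ/(cμ) = 68.95/58.65 = 1.1756
Stable ⇔ ρ < 1: NO
Spare capacity = cμ − λ = 58.65 − 68.95 = -10.30/hr

Final: ρ = 1.1756; unstable; margin = -10.30/hr


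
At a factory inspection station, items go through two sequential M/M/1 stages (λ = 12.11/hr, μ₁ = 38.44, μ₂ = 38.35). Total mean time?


Each node sees arrival rate λ = 12.11/hr (tandem ⇒ throughput preserved).
W₁ = 1/(μ₁−λ) = 1/(38.44−12.11) = 0.03798 hr
W₂ = 1/(μ₂−λ) = 1/(38.35−12.11) = 0.03811 hr
W_total = W₁ + W₂ = 0.03798 + 0.03811 = 0.07609 hr

Final: 0.07609 hr


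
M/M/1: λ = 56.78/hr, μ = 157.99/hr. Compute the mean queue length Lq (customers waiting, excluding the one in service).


ρ = 56.78/157.99 = 0.3594
Lq = ρ²/(1−ρ) = 0.1292/0.6406 = 0.2016

Final: 0.2016


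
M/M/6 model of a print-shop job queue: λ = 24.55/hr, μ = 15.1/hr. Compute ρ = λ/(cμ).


ρ = λ/(cμ) = 24.55/(6·15.1) = 24.55/90.60 = 0.2710

Final: 0.2710


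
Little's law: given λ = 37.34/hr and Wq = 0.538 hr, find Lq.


Lq = λWq = 37.34·0.538 = 20.0889

Final: 20.0889


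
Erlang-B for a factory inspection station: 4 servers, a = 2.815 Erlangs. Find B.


B(c,a) = (a^c/c!) / Σ_{k=0}^{c} a^k/k!
a^4/4! = 2.616389
Σ terms (k=0..4): 1.00000 + 2.81500 + 3.96211 + 3.71778 + 2.61639 = 14.111284
B = 2.616389/14.111284 = 0.185411

Final: 0.185411


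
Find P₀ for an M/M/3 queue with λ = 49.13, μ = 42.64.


a = λ/μ = 49.13/42.64 = 1.1522; ρ = a/c = 0.3841
Σ_{k=0}^{2} a^k/k! (terms k=0..2) = 1.00000 + 1.15220 + 0.66379 = 2.81599
Tail: a^3/(3!(1−ρ)) = 1.52964/(6·0.6159) = 0.41391
P₀ = 1/(2.81599 + 0.41391) = 1/3.22990 = 0.309607

Final: 0.309607


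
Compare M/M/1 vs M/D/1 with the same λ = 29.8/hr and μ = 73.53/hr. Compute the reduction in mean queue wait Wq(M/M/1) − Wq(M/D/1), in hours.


ρ = 29.8/73.53 = 0.4053
Wq(M/M/1) = ρ/(μ−λ) = 0.4053/43.73 = 0.009268 hr
Wq(M/D/1) = ρ/(2(μ−λ)) = 0.004634 hr
Savings = 0.009268 − 0.004634 = 0.004634 hr

Final: 0.004634 hr


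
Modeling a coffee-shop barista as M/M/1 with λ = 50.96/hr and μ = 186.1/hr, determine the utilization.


ρ = λ/μ = 50.96/186.1 = 0.2738

Final: 0.2738


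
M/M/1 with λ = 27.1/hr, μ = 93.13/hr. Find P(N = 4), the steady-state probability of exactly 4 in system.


ρ = 27.1/93.13 = 0.2910
P_n = (1−ρ)·ρ^n = (1 − 0.2910)·0.2910^4 = 0.7090·0.007170 = 0.005084

Final: 0.005084


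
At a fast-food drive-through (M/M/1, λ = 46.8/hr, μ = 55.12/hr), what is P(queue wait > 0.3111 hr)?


ρ = 46.8/55.12 = 0.8491
P(Wq > t) = ρ·e^{−(μ−λ)t} = 0.8491·e^{−2.5884}
= 0.8491·0.075144 = 0.063801

Final: 0.063801


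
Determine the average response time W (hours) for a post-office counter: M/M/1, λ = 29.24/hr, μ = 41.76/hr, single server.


W = 1/(μ−λ) = 1/(41.76 − 29.24) = 1/12.52 = 0.07987 hr

Final: 0.07987 hr


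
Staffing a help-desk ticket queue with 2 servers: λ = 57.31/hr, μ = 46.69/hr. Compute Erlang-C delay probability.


a = λ/μ = 1.2275; ρ = a/2 = 0.6137
P₀ = 0.239366 (from M/M/c formula)
C(c,a) = [a^c/(c!(1−ρ))]·P₀ = [1.50665/(2·0.3863)]·0.239366
= 1.95025·0.239366 = 0.466823

Final: 0.466823


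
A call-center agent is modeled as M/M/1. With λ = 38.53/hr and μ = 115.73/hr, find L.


ρ = λ/μ = 38.53/115.73 = 0.3329
L = ρ/(1−ρ) = 0.3329/(1 − 0.3329) = 0.3329/0.6671 = 0.4991

Final: 0.4991


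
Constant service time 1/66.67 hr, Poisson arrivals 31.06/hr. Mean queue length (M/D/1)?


ρ = 31.06/66.67 = 0.4659
M/D/1: Lq = ρ²/(2(1−ρ)) = 0.2170/(2·0.5341) = 0.20318

Final: 0.20318


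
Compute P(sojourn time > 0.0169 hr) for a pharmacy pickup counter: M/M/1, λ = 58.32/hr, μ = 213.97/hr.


W ~ Exponential(μ−λ) for M/M/1.
μ − λ = 213.97 − 58.32 = 155.6500
P(W > t) = e^{−(μ−λ)t} = e^{−2.6305} = 0.072044

Final: 0.072044


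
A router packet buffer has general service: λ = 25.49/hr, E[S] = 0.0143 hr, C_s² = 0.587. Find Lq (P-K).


ρ = λ·E[S] = 25.49·0.0143 = 0.3645
Lq = ρ²(1+C_s²)/(2(1−ρ)) = 0.1329·(1+0.587)/(2·0.6355)
= 0.1329·1.5870/1.2710 = 0.16590

Final: 0.16590


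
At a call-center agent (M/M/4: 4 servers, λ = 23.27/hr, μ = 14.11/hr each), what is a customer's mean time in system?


a = 1.6492; ρ = 0.4123; P₀ = 0.189354
Lq = P₀·a^c·ρ/(c!(1−ρ)²) = 0.06967
Wq = Lq/λ = 0.06967/23.27 = 0.002994 hr
W = Wq + 1/μ = 0.002994 + 0.07087 = 0.07387 hr

Final: 0.07387 hr


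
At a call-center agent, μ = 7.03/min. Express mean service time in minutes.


Mean service time = 1/μ = 1/7.03 minute = 0.14225 minute
In minutes: 0.14225 × 1 = 0.1422 min

Final: 0.1422 min


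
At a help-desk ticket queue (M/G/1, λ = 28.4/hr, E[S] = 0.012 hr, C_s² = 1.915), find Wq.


ρ = λ·E[S] = 28.4·0.012 = 0.3408
E[S²] = E[S]²(1+C_s²) = 0.012²·(1+1.915) = 0.0004198
Wq = λ·E[S²]/(2(1−ρ)) = 28.4·0.0004198/(2·0.6592) = 0.009042 hr

Final: 0.009042 hr


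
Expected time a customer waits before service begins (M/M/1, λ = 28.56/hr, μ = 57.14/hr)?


ρ = 28.56/57.14 = 0.4998
Wq = ρ/(μ−λ) = 0.4998/(57.14 − 28.56) = 0.4998/28.58 = 0.01749 hr

Final: 0.01749 hr


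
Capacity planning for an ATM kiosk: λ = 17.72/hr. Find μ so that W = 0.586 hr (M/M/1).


W = 1/(μ−λ) ⇒ μ − λ = 1/W = 1/0.586 = 1.7065
μ = λ + 1/W = 17.72 + 1.7065 = 19.4265 per hr

Final: 19.4265 /hr


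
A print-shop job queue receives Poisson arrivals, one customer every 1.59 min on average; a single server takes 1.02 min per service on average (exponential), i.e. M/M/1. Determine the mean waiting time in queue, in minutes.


λ = 60/1.59 = 37.7358 /hr
μ = 60/1.02 = 58.8235 /hr
ρ = λ/μ = 37.7358/58.8235 = 0.6415
Wq = ρ/(μ−λ) = 0.6415/(58.8235−37.7358) = 0.03042 hr
In minutes: 0.03042·60 = 1.825 min

Final: 1.825 min


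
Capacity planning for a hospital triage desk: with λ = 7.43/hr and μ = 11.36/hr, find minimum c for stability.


Stability requires cμ > λ ⇔ c > λ/μ.
λ/μ = 7.43/11.36 = 0.6540
Minimum integer c = ⌊0.6540⌋ + 1 = 1
Check: 1·11.36 = 11.36 > 7.43, while 0·11.36 = 0.00 ≤ 7.43

Final: 1 servers


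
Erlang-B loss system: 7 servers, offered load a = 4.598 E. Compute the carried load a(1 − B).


B(7,4.598) = 0.095931 (Erlang-B)
Carried load = a(1 − B) = 4.598·(1 − 0.095931) = 4.598·0.904069 = 4.1569 E

Final: 4.1569 Erlangs


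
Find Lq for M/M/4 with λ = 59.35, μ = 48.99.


a = λ/μ = 1.2115; ρ = a/4 = 0.3029
P₀ = 0.296702
Lq = P₀·a^c·ρ / (c!·(1−ρ)²) = 0.296702·2.15404·0.3029/(24·0.48599)
= 0.01660

Final: 0.01660


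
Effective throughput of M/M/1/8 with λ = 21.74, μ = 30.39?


ρ = 0.7154; P_K = (1−ρ)ρ^8/(1−ρ^9) = 0.020529
λ_eff = λ(1 − P_K) = 21.74·(1 − 0.020529) = 21.74·0.979471 = 21.2937 /hr

Final: 21.2937 /hr


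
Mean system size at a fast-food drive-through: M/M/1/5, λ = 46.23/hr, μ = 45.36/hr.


ρ = 46.23/45.36 = 1.0192
L = ρ[1 − (K+1)ρ^K + Kρ^(K+1)] / [(1−ρ)(1−ρ^(K+1))]
Numerator: 1.0192·(1 − 6·1.099649 + 5·1.120741) = 0.005918
Denominator: (-0.01918)·(-0.120741) = 0.002316
L = 0.005918/0.002316 = 2.5554

Final: 2.5554


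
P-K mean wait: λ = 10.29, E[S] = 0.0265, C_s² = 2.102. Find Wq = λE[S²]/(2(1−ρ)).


ρ = λ·E[S] = 10.29·0.0265 = 0.2727
E[S²] = E[S]²(1+C_s²) = 0.0265²·(1+2.102) = 0.002178
Wq = λ·E[S²]/(2(1−ρ)) = 10.29·0.002178/(2·0.7273) = 0.01541 hr

Final: 0.01541 hr


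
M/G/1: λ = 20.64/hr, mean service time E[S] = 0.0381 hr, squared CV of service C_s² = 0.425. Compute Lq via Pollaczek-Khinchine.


ρ = λ·E[S] = 20.64·0.0381 = 0.7864
Lq = ρ²(1+C_s²)/(2(1−ρ)) = 0.6184·(1+0.425)/(2·0.2136)
= 0.6184·1.4250/0.4272 = 2.06263

Final: 2.06263


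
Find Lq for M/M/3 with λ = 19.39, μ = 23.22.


a = λ/μ = 0.8351; ρ = a/3 = 0.2784
P₀ = 0.431369
Lq = P₀·a^c·ρ / (c!·(1−ρ)²) = 0.431369·0.58230·0.2784/(6·0.52078)
= 0.02238

Final: 0.02238


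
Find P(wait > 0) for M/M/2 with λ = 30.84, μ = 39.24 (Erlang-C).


a = λ/μ = 0.7859; ρ = a/2 = 0.3930
P₀ = 0.435785 (from M/M/c formula)
C(c,a) = [a^c/(c!(1−ρ))]·P₀ = [0.61769/(2·0.6070)]·0.435785
= 0.50878·0.435785 = 0.221718

Final: 0.221718


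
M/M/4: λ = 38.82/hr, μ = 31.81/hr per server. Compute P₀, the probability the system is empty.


a = λ/μ = 38.82/31.81 = 1.2204; ρ = a/c = 0.3051
Σ_{k=0}^{3} a^k/k! (terms k=0..3) = 1.00000 + 1.22037 + 0.74465 + 0.30292 = 3.26794
Tail: a^4/(4!(1−ρ)) = 2.21803/(24·0.6949) = 0.13299
P₀ = 1/(3.26794 + 0.13299) = 1/3.40093 = 0.294037

Final: 0.294037


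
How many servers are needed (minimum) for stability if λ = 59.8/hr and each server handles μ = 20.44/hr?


Stability requires cμ > λ ⇔ c > λ/μ.
λ/μ = 59.8/20.44 = 2.9256
Minimum integer c = ⌊2.9256⌋ + 1 = 3
Check: 3·20.44 = 61.32 > 59.8, while 2·20.44 = 40.88 ≤ 59.8

Final: 3 servers


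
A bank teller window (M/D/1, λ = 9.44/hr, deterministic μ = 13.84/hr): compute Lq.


ρ = 9.44/13.84 = 0.6821
M/D/1: Lq = ρ²/(2(1−ρ)) = 0.4652/(2·0.3179) = 0.73169

Final: 0.73169


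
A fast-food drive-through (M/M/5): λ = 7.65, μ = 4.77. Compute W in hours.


a = 1.6038; ρ = 0.3208; P₀ = 0.200676
Lq = P₀·a^c·ρ/(c!(1−ρ)²) = 0.01234
Wq = Lq/λ = 0.01234/7.65 = 0.001612 hr
W = Wq + 1/μ = 0.001612 + 0.20964 = 0.21126 hr

Final: 0.21126 hr


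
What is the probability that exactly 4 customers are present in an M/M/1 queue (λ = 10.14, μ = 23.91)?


ρ = 10.14/23.91 = 0.4241
P_n = (1−ρ)·ρ^n = (1 − 0.4241)·0.4241^4 = 0.5759·0.032347 = 0.018629

Final: 0.018629


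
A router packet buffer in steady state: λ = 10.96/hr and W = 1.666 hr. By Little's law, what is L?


L = λW = 10.96·1.666 = 18.2594

Final: 18.2594


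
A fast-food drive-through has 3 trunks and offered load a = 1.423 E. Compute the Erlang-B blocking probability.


B(c,a) = (a^c/c!) / Σ_{k=0}^{c} a^k/k!
a^3/3! = 0.480246
Σ terms (k=0..3): 1.00000 + 1.42300 + 1.01246 + 0.48025 = 3.915710
B = 0.480246/3.915710 = 0.122646

Final: 0.122646


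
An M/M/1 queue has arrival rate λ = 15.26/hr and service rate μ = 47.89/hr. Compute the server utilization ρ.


ρ = λ/μ = 15.26/47.89 = 0.3186

Final: 0.3186


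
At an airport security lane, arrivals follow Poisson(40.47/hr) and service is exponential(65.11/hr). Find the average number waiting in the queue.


ρ = 40.47/65.11 = 0.6216
Lq = ρ²/(1−ρ) = 0.3863/0.3784 = 1.0209

Final: 1.0209


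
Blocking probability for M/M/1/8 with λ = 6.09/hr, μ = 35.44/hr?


ρ = λ/μ = 6.09/35.44 = 0.1718
P_K = (1−ρ)ρ^K/(1−ρ^(K+1)) = (0.8282·0.0000007603)/(1 − 0.0000001307)
= 0.0000006297/1.000000 = 0.0000006297

Final: 0.0000006297


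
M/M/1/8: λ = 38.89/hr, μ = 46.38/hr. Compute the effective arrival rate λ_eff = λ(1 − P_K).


ρ = 0.8385; P_K = (1−ρ)ρ^8/(1−ρ^9) = 0.049636
λ_eff = λ(1 − P_K) = 38.89·(1 − 0.049636) = 38.89·0.950364 = 36.9597 /hr

Final: 36.9597 /hr


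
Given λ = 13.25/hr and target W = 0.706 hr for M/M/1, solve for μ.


W = 1/(μ−λ) ⇒ μ − λ = 1/W = 1/0.706 = 1.4164
μ = λ + 1/W = 13.25 + 1.4164 = 14.6664 per hr

Final: 14.6664 /hr
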